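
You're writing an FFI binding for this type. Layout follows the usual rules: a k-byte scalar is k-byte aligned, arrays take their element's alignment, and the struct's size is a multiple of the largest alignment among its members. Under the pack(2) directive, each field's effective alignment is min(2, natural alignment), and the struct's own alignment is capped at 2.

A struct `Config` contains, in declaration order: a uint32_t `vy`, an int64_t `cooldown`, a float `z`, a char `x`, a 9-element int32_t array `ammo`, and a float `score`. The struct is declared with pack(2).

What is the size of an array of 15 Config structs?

@0: vy [4B, align 2] → 4
@4: cooldown [8B, align 2] → 12
@12: z [4B, align 2] → 16
@16: x [1B, align 1] → 17
+1 pad (align 2)
@18: ammo [36B, align 2] → 54
@54: score [4B, align 2] → 58
size 58, align 2
array of 15: 15 × 58 = 870

870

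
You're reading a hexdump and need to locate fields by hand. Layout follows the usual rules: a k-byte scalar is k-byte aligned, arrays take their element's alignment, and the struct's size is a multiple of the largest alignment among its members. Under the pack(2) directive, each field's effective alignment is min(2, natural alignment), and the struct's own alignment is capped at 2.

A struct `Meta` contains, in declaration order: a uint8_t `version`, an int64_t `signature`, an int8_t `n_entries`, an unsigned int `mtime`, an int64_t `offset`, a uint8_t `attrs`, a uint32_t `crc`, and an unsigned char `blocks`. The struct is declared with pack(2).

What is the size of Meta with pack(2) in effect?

32

version at 0 (size 1, align 1) → ends 1
pad 1 to align 2 for signature
signature at 2 (size 8, align 2) → ends 10
n_entries at 10 (size 1, align 1) → ends 11
pad 1 to align 2 for mtime
mtime at 12 (size 4, align 2) → ends 16
offset at 16 (size 8, align 2) → ends 24
attrs at 24 (size 1, align 1) → ends 25
pad 1 to align 2 for crc
crc at 26 (size 4, align 2) → ends 30
blocks at 30 (size 1, align 1) → ends 31
tail pad 1 to reach multiple of 2
total 32 bytes, alignment 2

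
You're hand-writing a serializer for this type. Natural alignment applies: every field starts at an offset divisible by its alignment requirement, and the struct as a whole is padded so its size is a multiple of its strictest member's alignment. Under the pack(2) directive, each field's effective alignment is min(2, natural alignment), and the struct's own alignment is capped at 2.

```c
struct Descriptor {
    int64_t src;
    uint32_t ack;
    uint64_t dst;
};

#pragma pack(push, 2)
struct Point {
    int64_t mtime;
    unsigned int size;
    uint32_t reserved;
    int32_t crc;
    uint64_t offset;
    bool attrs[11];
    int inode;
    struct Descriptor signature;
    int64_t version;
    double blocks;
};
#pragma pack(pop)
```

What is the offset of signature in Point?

Descriptor: 0..8  src  (8B, 8-aligned); 8..12  ack  (4B, 4-aligned); 12..16  -- padding (4B); 16..24  dst  (8B, 8-aligned); sizeof = 24, alignof = 8
0..8  mtime  (8B, 2-aligned)
8..12  size  (4B, 2-aligned)
12..16  reserved  (4B, 2-aligned)
16..20  crc  (4B, 2-aligned)
20..28  offset  (8B, 2-aligned)
28..39  attrs  (11B, 1-aligned)
39..40  -- padding (1B)
40..44  inode  (4B, 2-aligned)
44..68  signature  (24B, 2-aligned)

44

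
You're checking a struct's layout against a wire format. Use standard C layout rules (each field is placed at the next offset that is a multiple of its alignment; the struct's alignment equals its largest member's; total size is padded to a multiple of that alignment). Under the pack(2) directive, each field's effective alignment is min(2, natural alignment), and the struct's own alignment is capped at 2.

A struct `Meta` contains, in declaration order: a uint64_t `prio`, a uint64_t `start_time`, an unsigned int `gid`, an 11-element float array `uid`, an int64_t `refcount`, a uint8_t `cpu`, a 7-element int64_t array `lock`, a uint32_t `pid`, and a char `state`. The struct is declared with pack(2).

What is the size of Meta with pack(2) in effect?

136

@0: prio [8B, align 2] → 8
@8: start_time [8B, align 2] → 16
@16: gid [4B, align 2] → 20
@20: uid [44B, align 2] → 64
@64: refcount [8B, align 2] → 72
@72: cpu [1B, align 1] → 73
+1 pad (align 2)
@74: lock [56B, align 2] → 130
@130: pid [4B, align 2] → 134
@134: state [1B, align 1] → 135
+1 tail pad (align 2)
size 136, align 2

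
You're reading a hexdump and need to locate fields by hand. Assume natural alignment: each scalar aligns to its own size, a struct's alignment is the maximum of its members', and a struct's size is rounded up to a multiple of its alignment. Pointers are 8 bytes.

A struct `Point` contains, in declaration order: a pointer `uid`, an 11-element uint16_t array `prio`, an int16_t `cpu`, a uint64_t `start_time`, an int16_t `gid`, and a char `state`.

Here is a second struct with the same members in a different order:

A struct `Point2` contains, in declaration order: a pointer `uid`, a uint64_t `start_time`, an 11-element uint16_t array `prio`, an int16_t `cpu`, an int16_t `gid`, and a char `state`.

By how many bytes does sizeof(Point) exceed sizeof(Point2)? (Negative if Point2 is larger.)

0

uid at 0 (size 8, align 8) → ends 8
prio at 8 (size 22, align 2) → ends 30
cpu at 30 (size 2, align 2) → ends 32
start_time at 32 (size 8, align 8) → ends 40
gid at 40 (size 2, align 2) → ends 42
state at 42 (size 1, align 1) → ends 43
tail pad 5 to reach multiple of 8
total 48 bytes, alignment 8
— Point2 —
uid at 0 (size 8, align 8) → ends 8
start_time at 8 (size 8, align 8) → ends 16
prio at 16 (size 22, align 2) → ends 38
cpu at 38 (size 2, align 2) → ends 40
gid at 40 (size 2, align 2) → ends 42
state at 42 (size 1, align 1) → ends 43
tail pad 5 to reach multiple of 8
total 48 bytes, alignment 8
48 − 48 = 0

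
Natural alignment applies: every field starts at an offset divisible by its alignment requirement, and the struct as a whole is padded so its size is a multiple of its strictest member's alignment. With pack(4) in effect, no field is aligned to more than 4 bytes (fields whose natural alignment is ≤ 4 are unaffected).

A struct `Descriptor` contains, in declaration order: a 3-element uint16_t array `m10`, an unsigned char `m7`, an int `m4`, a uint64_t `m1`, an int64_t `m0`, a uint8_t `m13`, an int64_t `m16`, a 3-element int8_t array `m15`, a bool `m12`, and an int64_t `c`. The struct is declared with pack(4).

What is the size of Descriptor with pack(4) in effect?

52

0..6  m10  (6B, 2-aligned)
6..7  m7  (1B, 1-aligned)
7..8  -- padding (1B)
8..12  m4  (4B, 4-aligned)
12..20  m1  (8B, 4-aligned)
20..28  m0  (8B, 4-aligned)
28..29  m13  (1B, 1-aligned)
29..32  -- padding (3B)
32..40  m16  (8B, 4-aligned)
40..43  m15  (3B, 1-aligned)
43..44  m12  (1B, 1-aligned)
44..52  c  (8B, 4-aligned)
sizeof = 52, alignof = 4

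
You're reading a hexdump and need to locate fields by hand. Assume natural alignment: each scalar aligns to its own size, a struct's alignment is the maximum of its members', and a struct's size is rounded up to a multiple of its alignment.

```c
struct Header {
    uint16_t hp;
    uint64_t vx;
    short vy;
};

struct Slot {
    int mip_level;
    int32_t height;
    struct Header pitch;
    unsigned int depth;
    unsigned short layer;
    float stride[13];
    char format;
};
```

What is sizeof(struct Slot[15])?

Header: hp at 0 (size 2, align 2) → ends 2; pad 6 to align 8 for vx; vx at 8 (size 8, align 8) → ends 16; vy at 16 (size 2, align 2) → ends 18; tail pad 6 to reach multiple of 8; total 24 bytes, alignment 8
mip_level at 0 (size 4, align 4) → ends 4
height at 4 (size 4, align 4) → ends 8
pitch at 8 (size 24, align 8) → ends 32
depth at 32 (size 4, align 4) → ends 36
layer at 36 (size 2, align 2) → ends 38
pad 2 to align 4 for stride
stride at 40 (size 52, align 4) → ends 92
format at 92 (size 1, align 1) → ends 93
tail pad 3 to reach multiple of 8
total 96 bytes, alignment 8
array of 15: 15 × 96 = 1440

1440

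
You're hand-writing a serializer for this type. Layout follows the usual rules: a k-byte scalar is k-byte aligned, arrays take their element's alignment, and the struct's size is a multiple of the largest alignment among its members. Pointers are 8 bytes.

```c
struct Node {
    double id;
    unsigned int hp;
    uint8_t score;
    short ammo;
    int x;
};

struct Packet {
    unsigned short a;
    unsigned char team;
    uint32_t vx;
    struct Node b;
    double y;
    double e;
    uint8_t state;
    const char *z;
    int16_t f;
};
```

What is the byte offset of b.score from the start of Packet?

Node: id at 0 (size 8, align 8) → ends 8; hp at 8 (size 4, align 4) → ends 12; score at 12 (size 1, align 1) → ends 13; pad 1 to align 2 for ammo; ammo at 14 (size 2, align 2) → ends 16; x at 16 (size 4, align 4) → ends 20; tail pad 4 to reach multiple of 8; total 24 bytes, alignment 8
a at 0 (size 2, align 2) → ends 2
team at 2 (size 1, align 1) → ends 3
pad 1 to align 4 for vx
vx at 4 (size 4, align 4) → ends 8
b at 8 (size 24, align 8) → ends 32
within Node: score at 12
8 + 12 = 20

20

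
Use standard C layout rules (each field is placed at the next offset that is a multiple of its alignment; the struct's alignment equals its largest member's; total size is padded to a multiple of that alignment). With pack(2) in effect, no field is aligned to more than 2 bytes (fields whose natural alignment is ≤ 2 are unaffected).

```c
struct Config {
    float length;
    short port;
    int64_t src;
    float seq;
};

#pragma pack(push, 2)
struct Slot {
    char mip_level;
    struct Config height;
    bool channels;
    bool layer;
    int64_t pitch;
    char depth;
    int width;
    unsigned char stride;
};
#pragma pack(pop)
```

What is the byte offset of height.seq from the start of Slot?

18

Config: 0..4  length  (4B, 4-aligned); 4..6  port  (2B, 2-aligned); 6..8  -- padding (2B); 8..16  src  (8B, 8-aligned); 16..20  seq  (4B, 4-aligned); 20..24  -- tail padding (4B); sizeof = 24, alignof = 8
0..1  mip_level  (1B, 1-aligned)
1..2  -- padding (1B)
2..26  height  (24B, 2-aligned)
within Config: seq at 16
2 + 16 = 18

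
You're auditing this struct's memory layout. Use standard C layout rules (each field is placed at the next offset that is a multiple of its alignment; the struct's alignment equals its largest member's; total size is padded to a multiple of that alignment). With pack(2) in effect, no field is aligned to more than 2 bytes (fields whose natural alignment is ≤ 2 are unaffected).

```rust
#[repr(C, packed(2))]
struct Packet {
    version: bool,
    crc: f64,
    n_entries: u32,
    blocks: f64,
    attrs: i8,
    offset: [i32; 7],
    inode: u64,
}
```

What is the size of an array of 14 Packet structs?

840

version at 0 (size 1, align 1) → ends 1
pad 1 to align 2 for crc
crc at 2 (size 8, align 2) → ends 10
n_entries at 10 (size 4, align 2) → ends 14
blocks at 14 (size 8, align 2) → ends 22
attrs at 22 (size 1, align 1) → ends 23
pad 1 to align 2 for offset
offset at 24 (size 28, align 2) → ends 52
inode at 52 (size 8, align 2) → ends 60
total 60 bytes, alignment 2
array of 14: 14 × 60 = 840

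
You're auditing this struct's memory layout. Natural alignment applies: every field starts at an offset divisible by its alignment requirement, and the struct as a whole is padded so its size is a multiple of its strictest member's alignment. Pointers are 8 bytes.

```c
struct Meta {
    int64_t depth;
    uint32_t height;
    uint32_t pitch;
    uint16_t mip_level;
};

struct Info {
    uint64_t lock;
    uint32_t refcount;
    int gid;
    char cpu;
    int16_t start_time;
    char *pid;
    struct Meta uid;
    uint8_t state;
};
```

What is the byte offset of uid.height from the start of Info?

40

Meta: depth at 0 (size 8, align 8) → ends 8; height at 8 (size 4, align 4) → ends 12; pitch at 12 (size 4, align 4) → ends 16; mip_level at 16 (size 2, align 2) → ends 18; tail pad 6 to reach multiple of 8; total 24 bytes, alignment 8
lock at 0 (size 8, align 8) → ends 8
refcount at 8 (size 4, align 4) → ends 12
gid at 12 (size 4, align 4) → ends 16
cpu at 16 (size 1, align 1) → ends 17
pad 1 to align 2 for start_time
start_time at 18 (size 2, align 2) → ends 20
pad 4 to align 8 for pid
pid at 24 (size 8, align 8) → ends 32
uid at 32 (size 24, align 8) → ends 56
within Meta: height at 8
32 + 8 = 40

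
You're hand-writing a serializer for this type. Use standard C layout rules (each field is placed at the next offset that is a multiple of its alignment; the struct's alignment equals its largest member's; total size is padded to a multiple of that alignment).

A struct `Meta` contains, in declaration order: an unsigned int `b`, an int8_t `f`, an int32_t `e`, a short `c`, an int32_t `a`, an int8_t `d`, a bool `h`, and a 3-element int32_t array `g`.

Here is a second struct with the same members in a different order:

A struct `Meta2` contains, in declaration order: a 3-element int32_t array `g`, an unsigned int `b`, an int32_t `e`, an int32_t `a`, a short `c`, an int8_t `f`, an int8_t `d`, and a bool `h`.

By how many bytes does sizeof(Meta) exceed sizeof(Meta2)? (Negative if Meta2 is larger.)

b at 0 (size 4, align 4) → ends 4
f at 4 (size 1, align 1) → ends 5
pad 3 to align 4 for e
e at 8 (size 4, align 4) → ends 12
c at 12 (size 2, align 2) → ends 14
pad 2 to align 4 for a
a at 16 (size 4, align 4) → ends 20
d at 20 (size 1, align 1) → ends 21
h at 21 (size 1, align 1) → ends 22
pad 2 to align 4 for g
g at 24 (size 12, align 4) → ends 36
total 36 bytes, alignment 4
— Meta2 —
g at 0 (size 12, align 4) → ends 12
b at 12 (size 4, align 4) → ends 16
e at 16 (size 4, align 4) → ends 20
a at 20 (size 4, align 4) → ends 24
c at 24 (size 2, align 2) → ends 26
f at 26 (size 1, align 1) → ends 27
d at 27 (size 1, align 1) → ends 28
h at 28 (size 1, align 1) → ends 29
tail pad 3 to reach multiple of 4
total 32 bytes, alignment 4
36 − 32 = 4

4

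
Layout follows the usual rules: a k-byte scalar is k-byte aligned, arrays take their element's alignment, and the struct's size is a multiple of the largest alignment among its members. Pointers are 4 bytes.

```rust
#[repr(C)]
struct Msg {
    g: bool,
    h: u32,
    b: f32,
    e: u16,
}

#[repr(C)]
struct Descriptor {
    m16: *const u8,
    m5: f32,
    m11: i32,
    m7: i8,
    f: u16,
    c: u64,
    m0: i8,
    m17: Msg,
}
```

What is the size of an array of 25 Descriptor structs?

Msg: @0: g [1B, align 1] → 1; +3 pad (align 4); @4: h [4B, align 4] → 8; @8: b [4B, align 4] → 12; @12: e [2B, align 2] → 14; +2 tail pad (align 4); size 16, align 4
@0: m16 [4B, align 4] → 4
@4: m5 [4B, align 4] → 8
@8: m11 [4B, align 4] → 12
@12: m7 [1B, align 1] → 13
+1 pad (align 2)
@14: f [2B, align 2] → 16
@16: c [8B, align 8] → 24
@24: m0 [1B, align 1] → 25
+3 pad (align 4)
@28: m17 [16B, align 4] → 44
+4 tail pad (align 8)
size 48, align 8
array of 25: 25 × 48 = 1200

1200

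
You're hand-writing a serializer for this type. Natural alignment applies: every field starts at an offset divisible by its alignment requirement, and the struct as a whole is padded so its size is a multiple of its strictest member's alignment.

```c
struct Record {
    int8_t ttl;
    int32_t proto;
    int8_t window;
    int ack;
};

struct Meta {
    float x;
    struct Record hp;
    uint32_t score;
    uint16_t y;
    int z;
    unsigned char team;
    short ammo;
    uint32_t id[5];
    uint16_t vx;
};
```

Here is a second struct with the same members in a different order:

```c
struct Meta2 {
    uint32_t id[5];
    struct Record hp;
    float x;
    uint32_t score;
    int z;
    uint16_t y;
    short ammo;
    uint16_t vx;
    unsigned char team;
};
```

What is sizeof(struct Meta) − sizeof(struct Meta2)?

Record: @0: ttl [1B, align 1] → 1; +3 pad (align 4); @4: proto [4B, align 4] → 8; @8: window [1B, align 1] → 9; +3 pad (align 4); @12: ack [4B, align 4] → 16; size 16, align 4
@0: x [4B, align 4] → 4
@4: hp [16B, align 4] → 20
@20: score [4B, align 4] → 24
@24: y [2B, align 2] → 26
+2 pad (align 4)
@28: z [4B, align 4] → 32
@32: team [1B, align 1] → 33
+1 pad (align 2)
@34: ammo [2B, align 2] → 36
@36: id [20B, align 4] → 56
@56: vx [2B, align 2] → 58
+2 tail pad (align 4)
size 60, align 4
— Meta2 —
@0: id [20B, align 4] → 20
@20: hp [16B, align 4] → 36
@36: x [4B, align 4] → 40
@40: score [4B, align 4] → 44
@44: z [4B, align 4] → 48
@48: y [2B, align 2] → 50
@50: ammo [2B, align 2] → 52
@52: vx [2B, align 2] → 54
@54: team [1B, align 1] → 55
+1 tail pad (align 4)
size 56, align 4
60 − 56 = 4

4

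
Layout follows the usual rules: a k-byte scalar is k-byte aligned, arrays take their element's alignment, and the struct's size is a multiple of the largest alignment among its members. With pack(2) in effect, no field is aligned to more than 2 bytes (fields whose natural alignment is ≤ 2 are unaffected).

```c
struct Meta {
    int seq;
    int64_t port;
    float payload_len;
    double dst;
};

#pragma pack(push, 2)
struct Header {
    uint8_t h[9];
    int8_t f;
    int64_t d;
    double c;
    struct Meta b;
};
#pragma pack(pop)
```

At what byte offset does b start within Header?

26

Meta: 0..4  seq  (4B, 4-aligned); 4..8  -- padding (4B); 8..16  port  (8B, 8-aligned); 16..20  payload_len  (4B, 4-aligned); 20..24  -- padding (4B); 24..32  dst  (8B, 8-aligned); sizeof = 32, alignof = 8
0..9  h  (9B, 1-aligned)
9..10  f  (1B, 1-aligned)
10..18  d  (8B, 2-aligned)
18..26  c  (8B, 2-aligned)
26..58  b  (32B, 2-aligned)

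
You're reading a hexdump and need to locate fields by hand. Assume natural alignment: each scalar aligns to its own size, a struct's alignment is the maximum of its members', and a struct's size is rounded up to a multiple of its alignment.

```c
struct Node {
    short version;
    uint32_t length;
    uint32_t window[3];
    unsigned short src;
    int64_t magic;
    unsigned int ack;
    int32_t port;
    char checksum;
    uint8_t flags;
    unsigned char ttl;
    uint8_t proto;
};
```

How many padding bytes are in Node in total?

0..2  version  (2B, 2-aligned)
2..4  -- padding (2B)
4..8  length  (4B, 4-aligned)
8..20  window  (12B, 4-aligned)
20..22  src  (2B, 2-aligned)
22..24  -- padding (2B)
24..32  magic  (8B, 8-aligned)
32..36  ack  (4B, 4-aligned)
36..40  port  (4B, 4-aligned)
40..41  checksum  (1B, 1-aligned)
41..42  flags  (1B, 1-aligned)
42..43  ttl  (1B, 1-aligned)
43..44  proto  (1B, 1-aligned)
44..48  -- tail padding (4B)
sizeof = 48, alignof = 8
data bytes 40, size 48 → padding 8

8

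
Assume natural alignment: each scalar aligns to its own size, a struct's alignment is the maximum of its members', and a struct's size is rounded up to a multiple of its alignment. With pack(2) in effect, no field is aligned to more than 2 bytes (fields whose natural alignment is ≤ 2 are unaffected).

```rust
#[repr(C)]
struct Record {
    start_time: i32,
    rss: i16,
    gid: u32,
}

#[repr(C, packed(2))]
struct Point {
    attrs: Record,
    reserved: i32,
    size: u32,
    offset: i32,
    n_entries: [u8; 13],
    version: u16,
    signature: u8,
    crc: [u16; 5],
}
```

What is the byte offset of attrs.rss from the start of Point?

Record: @0: start_time [4B, align 4] → 4; @4: rss [2B, align 2] → 6; +2 pad (align 4); @8: gid [4B, align 4] → 12; size 12, align 4
@0: attrs [12B, align 2] → 12
within Record: rss at 4
0 + 4 = 4

4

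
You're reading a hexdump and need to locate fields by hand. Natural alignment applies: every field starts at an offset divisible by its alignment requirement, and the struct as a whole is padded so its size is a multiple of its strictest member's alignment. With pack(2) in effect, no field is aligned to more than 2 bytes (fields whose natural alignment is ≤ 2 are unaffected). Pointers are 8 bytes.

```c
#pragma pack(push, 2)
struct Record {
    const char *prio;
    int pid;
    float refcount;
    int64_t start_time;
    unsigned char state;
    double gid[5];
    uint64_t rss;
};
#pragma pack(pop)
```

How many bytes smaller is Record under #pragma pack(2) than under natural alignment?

6

natural layout:
  @0: prio [8B, align 8] → 8
  @8: pid [4B, align 4] → 12
  @12: refcount [4B, align 4] → 16
  @16: start_time [8B, align 8] → 24
  @24: state [1B, align 1] → 25
  +7 pad (align 8)
  @32: gid [40B, align 8] → 72
  @72: rss [8B, align 8] → 80
  size 80, align 8
packed(2) layout:
  @0: prio [8B, align 2] → 8
  @8: pid [4B, align 2] → 12
  @12: refcount [4B, align 2] → 16
  @16: start_time [8B, align 2] → 24
  @24: state [1B, align 1] → 25
  +1 pad (align 2)
  @26: gid [40B, align 2] → 66
  @66: rss [8B, align 2] → 74
  size 74, align 2
80 − 74 = 6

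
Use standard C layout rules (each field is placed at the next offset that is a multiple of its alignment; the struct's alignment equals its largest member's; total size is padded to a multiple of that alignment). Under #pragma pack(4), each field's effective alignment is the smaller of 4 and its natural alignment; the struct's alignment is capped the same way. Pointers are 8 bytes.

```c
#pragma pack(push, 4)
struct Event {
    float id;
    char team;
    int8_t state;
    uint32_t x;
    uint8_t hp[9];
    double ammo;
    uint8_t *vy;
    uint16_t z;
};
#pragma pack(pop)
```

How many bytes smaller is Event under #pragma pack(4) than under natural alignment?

natural layout:
  @0: id [4B, align 4] → 4
  @4: team [1B, align 1] → 5
  @5: state [1B, align 1] → 6
  +2 pad (align 4)
  @8: x [4B, align 4] → 12
  @12: hp [9B, align 1] → 21
  +3 pad (align 8)
  @24: ammo [8B, align 8] → 32
  @32: vy [8B, align 8] → 40
  @40: z [2B, align 2] → 42
  +6 tail pad (align 8)
  size 48, align 8
packed(4) layout:
  @0: id [4B, align 4] → 4
  @4: team [1B, align 1] → 5
  @5: state [1B, align 1] → 6
  +2 pad (align 4)
  @8: x [4B, align 4] → 12
  @12: hp [9B, align 1] → 21
  +3 pad (align 4)
  @24: ammo [8B, align 4] → 32
  @32: vy [8B, align 4] → 40
  @40: z [2B, align 2] → 42
  +2 tail pad (align 4)
  size 44, align 4
48 − 44 = 4

4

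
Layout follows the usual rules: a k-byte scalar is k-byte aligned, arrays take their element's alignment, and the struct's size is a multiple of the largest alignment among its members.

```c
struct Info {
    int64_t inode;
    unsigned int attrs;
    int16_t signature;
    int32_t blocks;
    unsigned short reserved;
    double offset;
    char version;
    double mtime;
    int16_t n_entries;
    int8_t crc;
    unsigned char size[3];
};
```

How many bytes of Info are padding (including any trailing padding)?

13

@0: inode [8B, align 8] → 8
@8: attrs [4B, align 4] → 12
@12: signature [2B, align 2] → 14
+2 pad (align 4)
@16: blocks [4B, align 4] → 20
@20: reserved [2B, align 2] → 22
+2 pad (align 8)
@24: offset [8B, align 8] → 32
@32: version [1B, align 1] → 33
+7 pad (align 8)
@40: mtime [8B, align 8] → 48
@48: n_entries [2B, align 2] → 50
@50: crc [1B, align 1] → 51
@51: size [3B, align 1] → 54
+2 tail pad (align 8)
size 56, align 8
data bytes 43, size 56 → padding 13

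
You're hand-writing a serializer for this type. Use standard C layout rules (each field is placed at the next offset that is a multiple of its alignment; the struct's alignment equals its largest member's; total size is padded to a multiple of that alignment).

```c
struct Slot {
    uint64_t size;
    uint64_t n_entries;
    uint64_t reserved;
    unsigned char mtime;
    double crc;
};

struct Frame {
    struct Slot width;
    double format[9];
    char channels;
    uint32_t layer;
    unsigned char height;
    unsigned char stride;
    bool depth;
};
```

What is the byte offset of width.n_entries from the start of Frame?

Slot: 0..8  size  (8B, 8-aligned); 8..16  n_entries  (8B, 8-aligned); 16..24  reserved  (8B, 8-aligned); 24..25  mtime  (1B, 1-aligned); 25..32  -- padding (7B); 32..40  crc  (8B, 8-aligned); sizeof = 40, alignof = 8
0..40  width  (40B, 8-aligned)
within Slot: n_entries at 8
0 + 8 = 8

8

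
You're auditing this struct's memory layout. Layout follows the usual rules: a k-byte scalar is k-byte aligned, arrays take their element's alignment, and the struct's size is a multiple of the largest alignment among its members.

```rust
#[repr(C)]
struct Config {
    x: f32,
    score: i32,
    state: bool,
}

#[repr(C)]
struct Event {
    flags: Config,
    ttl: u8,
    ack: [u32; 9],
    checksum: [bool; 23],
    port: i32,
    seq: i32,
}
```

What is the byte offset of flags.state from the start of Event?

8

Config: 0..4  x  (4B, 4-aligned); 4..8  score  (4B, 4-aligned); 8..9  state  (1B, 1-aligned); 9..12  -- tail padding (3B); sizeof = 12, alignof = 4
0..12  flags  (12B, 4-aligned)
within Config: state at 8
0 + 8 = 8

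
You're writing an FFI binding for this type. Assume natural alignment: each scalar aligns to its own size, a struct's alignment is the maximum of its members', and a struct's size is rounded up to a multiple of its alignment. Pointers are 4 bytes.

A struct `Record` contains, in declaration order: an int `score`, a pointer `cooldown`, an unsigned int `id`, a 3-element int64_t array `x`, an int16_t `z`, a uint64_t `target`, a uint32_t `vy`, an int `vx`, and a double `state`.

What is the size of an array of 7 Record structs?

@0: score [4B, align 4] → 4
@4: cooldown [4B, align 4] → 8
@8: id [4B, align 4] → 12
+4 pad (align 8)
@16: x [24B, align 8] → 40
@40: z [2B, align 2] → 42
+6 pad (align 8)
@48: target [8B, align 8] → 56
@56: vy [4B, align 4] → 60
@60: vx [4B, align 4] → 64
@64: state [8B, align 8] → 72
size 72, align 8
array of 7: 7 × 72 = 504

504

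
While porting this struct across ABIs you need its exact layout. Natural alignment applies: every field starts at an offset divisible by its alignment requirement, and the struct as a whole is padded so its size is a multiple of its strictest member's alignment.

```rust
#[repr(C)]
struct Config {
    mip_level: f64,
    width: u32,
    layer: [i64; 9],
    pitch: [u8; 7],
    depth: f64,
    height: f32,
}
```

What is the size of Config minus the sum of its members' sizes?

mip_level at 0 (size 8, align 8) → ends 8
width at 8 (size 4, align 4) → ends 12
pad 4 to align 8 for layer
layer at 16 (size 72, align 8) → ends 88
pitch at 88 (size 7, align 1) → ends 95
pad 1 to align 8 for depth
depth at 96 (size 8, align 8) → ends 104
height at 104 (size 4, align 4) → ends 108
tail pad 4 to reach multiple of 8
total 112 bytes, alignment 8
data bytes 103, size 112 → padding 9

9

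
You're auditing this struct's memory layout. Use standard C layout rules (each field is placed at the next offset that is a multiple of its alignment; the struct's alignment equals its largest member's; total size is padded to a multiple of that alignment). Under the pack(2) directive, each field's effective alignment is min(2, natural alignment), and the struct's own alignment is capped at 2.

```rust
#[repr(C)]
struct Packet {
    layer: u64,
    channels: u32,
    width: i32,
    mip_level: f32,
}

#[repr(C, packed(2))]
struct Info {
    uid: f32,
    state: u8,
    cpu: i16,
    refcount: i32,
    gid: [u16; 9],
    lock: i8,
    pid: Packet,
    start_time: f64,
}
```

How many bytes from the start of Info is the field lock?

30

Packet: 0..8  layer  (8B, 8-aligned); 8..12  channels  (4B, 4-aligned); 12..16  width  (4B, 4-aligned); 16..20  mip_level  (4B, 4-aligned); 20..24  -- tail padding (4B); sizeof = 24, alignof = 8
0..4  uid  (4B, 2-aligned)
4..5  state  (1B, 1-aligned)
5..6  -- padding (1B)
6..8  cpu  (2B, 2-aligned)
8..12  refcount  (4B, 2-aligned)
12..30  gid  (18B, 2-aligned)
30..31  lock  (1B, 1-aligned)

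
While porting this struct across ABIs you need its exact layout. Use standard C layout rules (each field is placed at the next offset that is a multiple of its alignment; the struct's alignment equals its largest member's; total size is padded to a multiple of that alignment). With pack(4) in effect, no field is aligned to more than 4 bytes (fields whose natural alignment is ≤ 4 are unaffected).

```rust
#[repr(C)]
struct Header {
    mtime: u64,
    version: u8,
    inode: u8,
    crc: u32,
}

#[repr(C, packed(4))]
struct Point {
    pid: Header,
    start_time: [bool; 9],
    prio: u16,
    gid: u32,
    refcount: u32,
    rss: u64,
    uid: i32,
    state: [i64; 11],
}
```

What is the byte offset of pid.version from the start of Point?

Header: 0..8  mtime  (8B, 8-aligned); 8..9  version  (1B, 1-aligned); 9..10  inode  (1B, 1-aligned); 10..12  -- padding (2B); 12..16  crc  (4B, 4-aligned); sizeof = 16, alignof = 8
0..16  pid  (16B, 4-aligned)
within Header: version at 8
0 + 8 = 8

8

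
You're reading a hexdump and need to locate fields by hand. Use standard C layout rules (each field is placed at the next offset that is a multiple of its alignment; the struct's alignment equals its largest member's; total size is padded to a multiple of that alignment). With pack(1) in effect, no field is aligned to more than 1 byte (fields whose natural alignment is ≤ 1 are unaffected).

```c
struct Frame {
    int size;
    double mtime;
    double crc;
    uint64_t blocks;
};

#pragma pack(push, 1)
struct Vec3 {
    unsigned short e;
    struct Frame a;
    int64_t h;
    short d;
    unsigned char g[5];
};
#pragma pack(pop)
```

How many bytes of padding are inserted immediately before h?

0

Frame: 0..4  size  (4B, 4-aligned); 4..8  -- padding (4B); 8..16  mtime  (8B, 8-aligned); 16..24  crc  (8B, 8-aligned); 24..32  blocks  (8B, 8-aligned); sizeof = 32, alignof = 8
0..2  e  (2B, 1-aligned)
2..34  a  (32B, 1-aligned)
34..42  h  (8B, 1-aligned)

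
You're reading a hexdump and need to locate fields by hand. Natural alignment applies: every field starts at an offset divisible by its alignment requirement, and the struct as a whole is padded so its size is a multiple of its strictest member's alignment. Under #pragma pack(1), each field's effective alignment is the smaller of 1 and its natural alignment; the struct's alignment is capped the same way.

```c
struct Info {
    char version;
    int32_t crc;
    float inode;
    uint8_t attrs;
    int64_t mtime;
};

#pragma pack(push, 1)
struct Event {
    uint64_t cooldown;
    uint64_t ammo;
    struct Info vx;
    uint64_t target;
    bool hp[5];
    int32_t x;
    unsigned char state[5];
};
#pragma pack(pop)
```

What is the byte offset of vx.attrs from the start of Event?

Info: 0..1  version  (1B, 1-aligned); 1..4  -- padding (3B); 4..8  crc  (4B, 4-aligned); 8..12  inode  (4B, 4-aligned); 12..13  attrs  (1B, 1-aligned); 13..16  -- padding (3B); 16..24  mtime  (8B, 8-aligned); sizeof = 24, alignof = 8
0..8  cooldown  (8B, 1-aligned)
8..16  ammo  (8B, 1-aligned)
16..40  vx  (24B, 1-aligned)
within Info: attrs at 12
16 + 12 = 28

28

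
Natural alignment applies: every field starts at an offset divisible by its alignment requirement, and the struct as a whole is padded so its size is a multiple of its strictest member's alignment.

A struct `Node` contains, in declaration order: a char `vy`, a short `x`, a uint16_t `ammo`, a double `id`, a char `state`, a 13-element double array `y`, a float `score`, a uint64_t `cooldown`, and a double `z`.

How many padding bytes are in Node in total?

14

0..1  vy  (1B, 1-aligned)
1..2  -- padding (1B)
2..4  x  (2B, 2-aligned)
4..6  ammo  (2B, 2-aligned)
6..8  -- padding (2B)
8..16  id  (8B, 8-aligned)
16..17  state  (1B, 1-aligned)
17..24  -- padding (7B)
24..128  y  (104B, 8-aligned)
128..132  score  (4B, 4-aligned)
132..136  -- padding (4B)
136..144  cooldown  (8B, 8-aligned)
144..152  z  (8B, 8-aligned)
sizeof = 152, alignof = 8
data bytes 138, size 152 → padding 14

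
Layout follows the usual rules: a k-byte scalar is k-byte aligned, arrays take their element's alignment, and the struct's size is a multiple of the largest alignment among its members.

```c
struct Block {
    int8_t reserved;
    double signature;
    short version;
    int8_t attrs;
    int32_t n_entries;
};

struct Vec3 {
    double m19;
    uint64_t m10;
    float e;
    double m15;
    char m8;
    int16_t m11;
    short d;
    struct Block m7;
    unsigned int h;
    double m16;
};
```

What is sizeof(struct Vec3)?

80

Block: 0..1  reserved  (1B, 1-aligned); 1..8  -- padding (7B); 8..16  signature  (8B, 8-aligned); 16..18  version  (2B, 2-aligned); 18..19  attrs  (1B, 1-aligned); 19..20  -- padding (1B); 20..24  n_entries  (4B, 4-aligned); sizeof = 24, alignof = 8
0..8  m19  (8B, 8-aligned)
8..16  m10  (8B, 8-aligned)
16..20  e  (4B, 4-aligned)
20..24  -- padding (4B)
24..32  m15  (8B, 8-aligned)
32..33  m8  (1B, 1-aligned)
33..34  -- padding (1B)
34..36  m11  (2B, 2-aligned)
36..38  d  (2B, 2-aligned)
38..40  -- padding (2B)
40..64  m7  (24B, 8-aligned)
64..68  h  (4B, 4-aligned)
68..72  -- padding (4B)
72..80  m16  (8B, 8-aligned)
sizeof = 80, alignof = 8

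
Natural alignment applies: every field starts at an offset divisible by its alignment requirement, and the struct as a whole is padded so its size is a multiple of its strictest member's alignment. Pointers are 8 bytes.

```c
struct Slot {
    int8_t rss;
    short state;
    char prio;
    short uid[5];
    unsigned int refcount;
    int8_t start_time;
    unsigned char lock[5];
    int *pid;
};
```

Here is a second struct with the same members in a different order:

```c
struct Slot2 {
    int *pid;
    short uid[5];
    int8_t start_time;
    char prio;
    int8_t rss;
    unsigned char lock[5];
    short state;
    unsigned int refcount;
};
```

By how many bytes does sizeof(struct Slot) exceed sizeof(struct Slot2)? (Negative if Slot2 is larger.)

0..1  rss  (1B, 1-aligned)
1..2  -- padding (1B)
2..4  state  (2B, 2-aligned)
4..5  prio  (1B, 1-aligned)
5..6  -- padding (1B)
6..16  uid  (10B, 2-aligned)
16..20  refcount  (4B, 4-aligned)
20..21  start_time  (1B, 1-aligned)
21..26  lock  (5B, 1-aligned)
26..32  -- padding (6B)
32..40  pid  (8B, 8-aligned)
sizeof = 40, alignof = 8
— Slot2 —
0..8  pid  (8B, 8-aligned)
8..18  uid  (10B, 2-aligned)
18..19  start_time  (1B, 1-aligned)
19..20  prio  (1B, 1-aligned)
20..21  rss  (1B, 1-aligned)
21..26  lock  (5B, 1-aligned)
26..28  state  (2B, 2-aligned)
28..32  refcount  (4B, 4-aligned)
sizeof = 32, alignof = 8
40 − 32 = 8

8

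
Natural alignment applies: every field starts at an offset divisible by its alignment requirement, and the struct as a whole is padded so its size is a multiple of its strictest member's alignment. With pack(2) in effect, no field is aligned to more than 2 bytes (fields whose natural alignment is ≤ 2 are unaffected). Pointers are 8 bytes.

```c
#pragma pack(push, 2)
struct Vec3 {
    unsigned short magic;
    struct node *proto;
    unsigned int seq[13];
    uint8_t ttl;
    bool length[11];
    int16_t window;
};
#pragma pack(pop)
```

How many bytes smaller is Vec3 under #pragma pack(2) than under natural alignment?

natural layout:
  magic at 0 (size 2, align 2) → ends 2
  pad 6 to align 8 for proto
  proto at 8 (size 8, align 8) → ends 16
  seq at 16 (size 52, align 4) → ends 68
  ttl at 68 (size 1, align 1) → ends 69
  length at 69 (size 11, align 1) → ends 80
  window at 80 (size 2, align 2) → ends 82
  tail pad 6 to reach multiple of 8
  total 88 bytes, alignment 8
packed(2) layout:
  magic at 0 (size 2, align 2) → ends 2
  proto at 2 (size 8, align 2) → ends 10
  seq at 10 (size 52, align 2) → ends 62
  ttl at 62 (size 1, align 1) → ends 63
  length at 63 (size 11, align 1) → ends 74
  window at 74 (size 2, align 2) → ends 76
  total 76 bytes, alignment 2
88 − 76 = 12

12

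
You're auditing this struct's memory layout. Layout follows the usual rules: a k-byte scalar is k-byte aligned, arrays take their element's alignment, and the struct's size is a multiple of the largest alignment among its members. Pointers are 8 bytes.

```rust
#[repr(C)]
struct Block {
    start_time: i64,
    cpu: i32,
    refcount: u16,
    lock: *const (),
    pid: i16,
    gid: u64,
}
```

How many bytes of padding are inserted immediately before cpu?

0

0..8  start_time  (8B, 8-aligned)
8..12  cpu  (4B, 4-aligned)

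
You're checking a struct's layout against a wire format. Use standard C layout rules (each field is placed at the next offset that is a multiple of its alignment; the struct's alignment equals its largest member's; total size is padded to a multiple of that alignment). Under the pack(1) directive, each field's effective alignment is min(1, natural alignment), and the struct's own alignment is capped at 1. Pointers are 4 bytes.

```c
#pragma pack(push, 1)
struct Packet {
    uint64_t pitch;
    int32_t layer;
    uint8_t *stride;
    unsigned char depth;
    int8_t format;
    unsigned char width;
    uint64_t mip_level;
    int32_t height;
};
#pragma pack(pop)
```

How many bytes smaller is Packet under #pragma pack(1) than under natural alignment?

9

natural layout:
  @0: pitch [8B, align 8] → 8
  @8: layer [4B, align 4] → 12
  @12: stride [4B, align 4] → 16
  @16: depth [1B, align 1] → 17
  @17: format [1B, align 1] → 18
  @18: width [1B, align 1] → 19
  +5 pad (align 8)
  @24: mip_level [8B, align 8] → 32
  @32: height [4B, align 4] → 36
  +4 tail pad (align 8)
  size 40, align 8
packed(1) layout:
  @0: pitch [8B, align 1] → 8
  @8: layer [4B, align 1] → 12
  @12: stride [4B, align 1] → 16
  @16: depth [1B, align 1] → 17
  @17: format [1B, align 1] → 18
  @18: width [1B, align 1] → 19
  @19: mip_level [8B, align 1] → 27
  @27: height [4B, align 1] → 31
  size 31, align 1
40 − 31 = 9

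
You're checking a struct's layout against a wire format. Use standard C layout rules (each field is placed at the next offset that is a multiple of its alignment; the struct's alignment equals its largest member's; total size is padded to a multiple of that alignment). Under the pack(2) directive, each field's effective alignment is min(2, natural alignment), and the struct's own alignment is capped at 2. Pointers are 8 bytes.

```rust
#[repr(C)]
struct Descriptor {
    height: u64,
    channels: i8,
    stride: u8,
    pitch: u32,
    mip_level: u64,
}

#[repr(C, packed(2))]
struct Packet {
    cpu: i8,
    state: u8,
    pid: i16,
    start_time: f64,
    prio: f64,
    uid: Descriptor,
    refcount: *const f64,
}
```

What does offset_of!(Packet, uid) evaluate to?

Descriptor: @0: height [8B, align 8] → 8; @8: channels [1B, align 1] → 9; @9: stride [1B, align 1] → 10; +2 pad (align 4); @12: pitch [4B, align 4] → 16; @16: mip_level [8B, align 8] → 24; size 24, align 8
@0: cpu [1B, align 1] → 1
@1: state [1B, align 1] → 2
@2: pid [2B, align 2] → 4
@4: start_time [8B, align 2] → 12
@12: prio [8B, align 2] → 20
@20: uid [24B, align 2] → 44

20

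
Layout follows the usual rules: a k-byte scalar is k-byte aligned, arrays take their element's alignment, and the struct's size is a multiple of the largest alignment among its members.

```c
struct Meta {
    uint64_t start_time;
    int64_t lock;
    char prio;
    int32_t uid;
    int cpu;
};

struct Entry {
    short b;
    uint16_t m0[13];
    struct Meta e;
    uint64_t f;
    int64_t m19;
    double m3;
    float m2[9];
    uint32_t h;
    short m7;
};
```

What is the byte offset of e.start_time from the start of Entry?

32

Meta: @0: start_time [8B, align 8] → 8; @8: lock [8B, align 8] → 16; @16: prio [1B, align 1] → 17; +3 pad (align 4); @20: uid [4B, align 4] → 24; @24: cpu [4B, align 4] → 28; +4 tail pad (align 8); size 32, align 8
@0: b [2B, align 2] → 2
@2: m0 [26B, align 2] → 28
+4 pad (align 8)
@32: e [32B, align 8] → 64
within Meta: start_time at 0
32 + 0 = 32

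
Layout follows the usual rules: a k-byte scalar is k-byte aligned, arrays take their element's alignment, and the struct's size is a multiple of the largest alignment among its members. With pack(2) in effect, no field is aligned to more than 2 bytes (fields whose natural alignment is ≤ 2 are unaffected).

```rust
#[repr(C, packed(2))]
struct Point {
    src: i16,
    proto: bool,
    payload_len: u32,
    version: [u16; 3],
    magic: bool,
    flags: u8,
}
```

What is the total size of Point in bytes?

@0: src [2B, align 2] → 2
@2: proto [1B, align 1] → 3
+1 pad (align 2)
@4: payload_len [4B, align 2] → 8
@8: version [6B, align 2] → 14
@14: magic [1B, align 1] → 15
@15: flags [1B, align 1] → 16
size 16, align 2

16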